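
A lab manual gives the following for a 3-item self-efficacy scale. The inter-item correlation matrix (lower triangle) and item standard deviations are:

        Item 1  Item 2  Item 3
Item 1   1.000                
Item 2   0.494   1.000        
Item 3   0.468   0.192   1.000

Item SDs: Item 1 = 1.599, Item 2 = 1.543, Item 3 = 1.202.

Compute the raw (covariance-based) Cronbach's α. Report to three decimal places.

α = 0.655

Σσ²ᵢ = 1.599² + 1.543² + 1.202² = 6.3825
Covariances σ_ij = r_ij · s_i · s_j:
  σ(Item 1,Item 2) = 0.494 × 1.599 × 1.543 = 1.2188
  σ(Item 1,Item 3) = 0.468 × 1.599 × 1.202 = 0.8995
  σ(Item 2,Item 3) = 0.192 × 1.543 × 1.202 = 0.3561
σ²_T = Σσ²ᵢ + 2·Σσ_ij = 6.3825 + 2 × 2.4744 = 11.3313
α = (3/2)·(1 − 6.3825/11.3313) = 0.655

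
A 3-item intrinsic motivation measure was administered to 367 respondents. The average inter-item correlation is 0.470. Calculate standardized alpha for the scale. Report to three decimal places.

α = 0.727

Standardized α = k·r̄ / (1 + (k−1)·r̄) = 3 × 0.470 / (1 + 2 × 0.470)
  = 1.4100 / 1.9400 = 0.727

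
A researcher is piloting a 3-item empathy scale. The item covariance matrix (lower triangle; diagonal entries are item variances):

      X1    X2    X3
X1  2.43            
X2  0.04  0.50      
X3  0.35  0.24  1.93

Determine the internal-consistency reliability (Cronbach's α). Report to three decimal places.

sum of item variances = 2.43 + 0.50 + 1.93 = 4.86
Sum of off-diagonal covariances = 0.63
σ²_total = 4.86 + 2 × 0.63 = 6.12
α = (k/(k−1))·(1 − sum of item variances/σ²_total) = (3/2)·(1 − 4.86/6.12) = 0.309

Cronbach's α = 0.309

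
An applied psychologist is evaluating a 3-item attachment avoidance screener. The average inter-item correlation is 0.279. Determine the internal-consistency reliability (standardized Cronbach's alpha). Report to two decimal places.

Standardized α = k·r̄ / (1 + (k−1)·r̄) = 3 × 0.279 / (1 + 2 × 0.279)
  = 0.8370 / 1.5580 = 0.54

standardized Cronbach's alpha = 0.54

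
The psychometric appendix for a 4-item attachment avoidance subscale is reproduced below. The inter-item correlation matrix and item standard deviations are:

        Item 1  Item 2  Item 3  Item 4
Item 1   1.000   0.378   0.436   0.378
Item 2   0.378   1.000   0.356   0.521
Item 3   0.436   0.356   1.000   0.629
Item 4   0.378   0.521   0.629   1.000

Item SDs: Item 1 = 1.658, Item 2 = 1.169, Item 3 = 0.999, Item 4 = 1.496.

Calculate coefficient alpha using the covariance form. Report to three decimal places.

coefficient alpha = 0.745

Σσ²ᵢ = 1.658² + 1.169² + 0.999² + 1.496² = 7.3515
Covariances σ_ij = r_ij · s_i · s_j:
  σ(Item 1,Item 2) = 0.378 × 1.658 × 1.169 = 0.7326
  σ(Item 1,Item 3) = 0.436 × 1.658 × 0.999 = 0.7222
  σ(Item 1,Item 4) = 0.378 × 1.658 × 1.496 = 0.9376
  σ(Item 2,Item 3) = 0.356 × 1.169 × 0.999 = 0.4157
  σ(Item 2,Item 4) = 0.521 × 1.169 × 1.496 = 0.9111
  σ(Item 3,Item 4) = 0.629 × 0.999 × 1.496 = 0.9400
σ²_T = Σσ²ᵢ + 2·Σσ_ij = 7.3515 + 2 × 4.6592 = 16.6699
α = (4/3)·(1 − 7.3515/16.6699) = 0.745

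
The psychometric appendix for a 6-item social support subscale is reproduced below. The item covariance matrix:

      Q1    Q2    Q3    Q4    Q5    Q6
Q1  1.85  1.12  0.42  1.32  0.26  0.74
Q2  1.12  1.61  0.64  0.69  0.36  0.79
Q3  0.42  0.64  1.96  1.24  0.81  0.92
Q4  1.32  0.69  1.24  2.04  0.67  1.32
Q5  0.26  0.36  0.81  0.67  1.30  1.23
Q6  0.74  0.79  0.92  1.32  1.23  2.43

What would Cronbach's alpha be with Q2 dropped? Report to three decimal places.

Cronbach's alpha = 0.814

Remaining items: Q1, Q3, Q4, Q5, Q6 (k = 5).
Σσ²ᵢ = 1.85 + 1.96 + 2.04 + 1.30 + 2.43 = 9.58
Var(T) = 9.58 + 2 × 8.93 = 27.44
α (item deleted) = (5/4)·(1 − 9.58/27.44) = 0.814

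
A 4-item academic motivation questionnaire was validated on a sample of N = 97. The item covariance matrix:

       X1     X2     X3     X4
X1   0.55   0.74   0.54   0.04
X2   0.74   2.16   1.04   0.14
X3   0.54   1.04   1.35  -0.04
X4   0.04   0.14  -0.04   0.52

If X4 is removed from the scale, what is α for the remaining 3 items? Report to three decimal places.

Remaining items: X1, X2, X3 (k = 3).
ΣVar(i) = 0.55 + 2.16 + 1.35 = 4.06
σ²_total = 4.06 + 2 × 2.32 = 8.70
α (item deleted) = (3/2)·(1 − 4.06/8.70) = 0.800

α = 0.800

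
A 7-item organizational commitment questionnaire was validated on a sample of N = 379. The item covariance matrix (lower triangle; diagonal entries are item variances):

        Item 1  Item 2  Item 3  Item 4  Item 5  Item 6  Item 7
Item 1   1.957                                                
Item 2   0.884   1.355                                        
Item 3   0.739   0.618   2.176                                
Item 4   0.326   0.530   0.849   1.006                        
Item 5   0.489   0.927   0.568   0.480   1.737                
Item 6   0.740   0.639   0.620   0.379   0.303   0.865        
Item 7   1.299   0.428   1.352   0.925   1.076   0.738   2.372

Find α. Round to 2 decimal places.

α = 0.84

Σσ²ᵢ = 1.957 + 1.355 + 2.176 + 1.006 + 1.737 + 0.865 + 2.372 = 11.468
Sum of off-diagonal covariances = 14.909
Var(T) = 11.468 + 2 × 14.909 = 41.286
α = (k/(k−1))·(1 − Σσ²ᵢ/Var(T)) = (7/6)·(1 − 11.468/41.286) = 0.84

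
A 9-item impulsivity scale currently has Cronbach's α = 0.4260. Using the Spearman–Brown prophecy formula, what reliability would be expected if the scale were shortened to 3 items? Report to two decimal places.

Length factor m = 3/9 = 0.3333
α' = m·α / (1 − (1−m)·α)
   = 3/9 × 0.4260 / (1 − (1 − 3/9) × 0.4260)
   = 0.1420 / 0.7160 = 0.20

predicted reliability = 0.20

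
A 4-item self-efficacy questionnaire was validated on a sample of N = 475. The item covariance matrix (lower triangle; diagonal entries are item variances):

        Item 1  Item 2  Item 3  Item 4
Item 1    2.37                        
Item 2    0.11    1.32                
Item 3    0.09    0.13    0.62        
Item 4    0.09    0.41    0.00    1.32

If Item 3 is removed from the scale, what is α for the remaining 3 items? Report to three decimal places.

α = 0.294

Remaining items: Item 1, Item 2, Item 4 (k = 3).
ΣVar(i) = 2.37 + 1.32 + 1.32 = 5.01
σ²_T = 5.01 + 2 × 0.61 = 6.23
α (item deleted) = (3/2)·(1 − 5.01/6.23) = 0.294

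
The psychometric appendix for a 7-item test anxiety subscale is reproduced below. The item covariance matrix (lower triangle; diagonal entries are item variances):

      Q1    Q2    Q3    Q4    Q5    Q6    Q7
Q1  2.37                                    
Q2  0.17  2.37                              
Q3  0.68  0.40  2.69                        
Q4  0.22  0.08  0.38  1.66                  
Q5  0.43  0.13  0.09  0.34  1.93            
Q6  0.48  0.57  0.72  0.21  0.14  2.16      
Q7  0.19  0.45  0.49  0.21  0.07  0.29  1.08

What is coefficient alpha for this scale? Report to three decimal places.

Σσᵢ² = 2.37 + 2.37 + 2.69 + 1.66 + 1.93 + 2.16 + 1.08 = 14.26
Σ_{i<j} σ_ij = 6.74
Var(T) = 14.26 + 2 × 6.74 = 27.74
α = (k/(k−1))·(1 − Σσᵢ²/Var(T)) = (7/6)·(1 − 14.26/27.74) = 0.567

coefficient alpha = 0.567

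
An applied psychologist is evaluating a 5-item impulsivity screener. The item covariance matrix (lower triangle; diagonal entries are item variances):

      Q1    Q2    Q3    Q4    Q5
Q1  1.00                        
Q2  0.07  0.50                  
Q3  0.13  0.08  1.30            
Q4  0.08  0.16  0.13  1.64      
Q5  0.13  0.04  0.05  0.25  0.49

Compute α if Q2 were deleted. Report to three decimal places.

α = 0.344

Remaining items: Q1, Q3, Q4, Q5 (k = 4).
Σσᵢ² = 1.00 + 1.30 + 1.64 + 0.49 = 4.43
σ²_total = 4.43 + 2 × 0.77 = 5.97
α (item deleted) = (4/3)·(1 − 4.43/5.97) = 0.344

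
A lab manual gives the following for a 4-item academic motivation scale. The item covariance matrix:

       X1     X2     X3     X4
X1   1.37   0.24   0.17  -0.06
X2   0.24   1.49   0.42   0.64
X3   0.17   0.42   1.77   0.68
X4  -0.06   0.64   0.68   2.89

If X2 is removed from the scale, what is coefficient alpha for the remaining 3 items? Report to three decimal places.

Remaining items: X1, X3, X4 (k = 3).
sum of item variances = 1.37 + 1.77 + 2.89 = 6.03
σ²_T = 6.03 + 2 × 0.79 = 7.61
α (item deleted) = (3/2)·(1 − 6.03/7.61) = 0.311

coefficient alpha = 0.311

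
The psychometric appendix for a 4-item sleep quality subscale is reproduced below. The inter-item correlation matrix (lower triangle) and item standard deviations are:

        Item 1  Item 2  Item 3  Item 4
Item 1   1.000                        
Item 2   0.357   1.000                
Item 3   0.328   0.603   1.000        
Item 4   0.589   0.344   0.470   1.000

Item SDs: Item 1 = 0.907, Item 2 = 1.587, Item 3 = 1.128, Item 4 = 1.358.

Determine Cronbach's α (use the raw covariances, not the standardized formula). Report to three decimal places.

Σσ²ᵢ = 0.907² + 1.587² + 1.128² + 1.358² = 6.4578
Covariances σ_ij = r_ij · s_i · s_j:
  σ(Item 1,Item 2) = 0.357 × 0.907 × 1.587 = 0.5139
  σ(Item 1,Item 3) = 0.328 × 0.907 × 1.128 = 0.3356
  σ(Item 1,Item 4) = 0.589 × 0.907 × 1.358 = 0.7255
  σ(Item 2,Item 3) = 0.603 × 1.587 × 1.128 = 1.0795
  σ(Item 2,Item 4) = 0.344 × 1.587 × 1.358 = 0.7414
  σ(Item 3,Item 4) = 0.470 × 1.128 × 1.358 = 0.7200
σ²_T = Σσ²ᵢ + 2·Σσ_ij = 6.4578 + 2 × 4.1159 = 14.6896
α = (4/3)·(1 − 6.4578/14.6896) = 0.747

α = 0.747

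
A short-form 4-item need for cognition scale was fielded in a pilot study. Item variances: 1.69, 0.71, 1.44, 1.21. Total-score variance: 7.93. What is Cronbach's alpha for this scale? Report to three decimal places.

Σσᵢ² = 1.69 + 0.71 + 1.44 + 1.21 = 5.05
α = (k/(k−1))·(1 − Σσᵢ²/Var(T)) = (4/3)·(1 − 5.05/7.93) = 0.484

Cronbach's alpha = 0.484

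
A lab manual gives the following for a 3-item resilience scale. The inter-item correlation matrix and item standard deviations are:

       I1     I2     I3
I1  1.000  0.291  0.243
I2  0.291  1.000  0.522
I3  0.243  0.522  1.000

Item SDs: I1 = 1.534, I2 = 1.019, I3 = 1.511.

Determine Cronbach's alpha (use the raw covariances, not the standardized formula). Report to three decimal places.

α = 0.587

Σσ²ᵢ = 1.534² + 1.019² + 1.511² = 5.6746
Covariances σ_ij = r_ij · s_i · s_j:
  σ(I1,I2) = 0.291 × 1.534 × 1.019 = 0.4549
  σ(I1,I3) = 0.243 × 1.534 × 1.511 = 0.5632
  σ(I2,I3) = 0.522 × 1.019 × 1.511 = 0.8037
σ²_T = Σσ²ᵢ + 2·Σσ_ij = 5.6746 + 2 × 1.8218 = 9.3182
α = (3/2)·(1 − 5.6746/9.3182) = 0.587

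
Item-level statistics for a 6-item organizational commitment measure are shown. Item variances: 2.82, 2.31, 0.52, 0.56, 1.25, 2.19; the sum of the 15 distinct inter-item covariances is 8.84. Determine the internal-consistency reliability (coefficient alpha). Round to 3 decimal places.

coefficient alpha = 0.776

ΣVar(i) = 2.82 + 2.31 + 0.52 + 0.56 + 1.25 + 2.19 = 9.65
Sum of distinct covariances = 8.84
total variance = ΣVar(i) + 2·Σcov = 9.65 + 2 × 8.84 = 27.33
α = (6/5)·(1 − 9.65/27.33) = 0.776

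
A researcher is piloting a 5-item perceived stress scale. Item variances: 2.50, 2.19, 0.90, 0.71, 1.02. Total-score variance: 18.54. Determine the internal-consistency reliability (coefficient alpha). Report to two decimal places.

α = 0.76

ΣVar(i) = 2.50 + 2.19 + 0.90 + 0.71 + 1.02 = 7.32
α = (k/(k−1))·(1 − ΣVar(i)/σ²_T) = (5/4)·(1 − 7.32/18.54) = 0.76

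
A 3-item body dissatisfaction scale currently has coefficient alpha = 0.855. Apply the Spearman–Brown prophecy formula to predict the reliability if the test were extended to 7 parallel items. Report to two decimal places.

predicted reliability = 0.93

Length factor m = 7/3 = 2.3333
α' = m·α / (1 + (m−1)·α)
   = 7/3 × 0.855 / (1 + (7/3 − 1) × 0.855)
   = 1.9950 / 2.1400 = 0.93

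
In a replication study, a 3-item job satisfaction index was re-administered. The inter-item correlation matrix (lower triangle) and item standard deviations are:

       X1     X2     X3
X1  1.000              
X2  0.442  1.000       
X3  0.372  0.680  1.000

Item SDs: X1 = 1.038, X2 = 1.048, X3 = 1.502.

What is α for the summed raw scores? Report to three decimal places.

α = 0.735

Σσ²ᵢ = 1.038² + 1.048² + 1.502² = 4.4318
Covariances σ_ij = r_ij · s_i · s_j:
  σ(X1,X2) = 0.442 × 1.038 × 1.048 = 0.4808
  σ(X1,X3) = 0.372 × 1.038 × 1.502 = 0.5800
  σ(X2,X3) = 0.680 × 1.048 × 1.502 = 1.0704
σ²_T = Σσ²ᵢ + 2·Σσ_ij = 4.4318 + 2 × 2.1312 = 8.6942
α = (3/2)·(1 − 4.4318/8.6942) = 0.735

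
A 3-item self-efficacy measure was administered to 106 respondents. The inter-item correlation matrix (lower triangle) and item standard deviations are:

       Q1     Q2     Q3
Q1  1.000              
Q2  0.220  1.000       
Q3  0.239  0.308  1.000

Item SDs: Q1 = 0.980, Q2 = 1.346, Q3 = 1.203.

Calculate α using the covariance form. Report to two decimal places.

α = 0.50

Σσ²ᵢ = 0.980² + 1.346² + 1.203² = 4.2193
Covariances σ_ij = r_ij · s_i · s_j:
  σ(Q1,Q2) = 0.220 × 0.980 × 1.346 = 0.2902
  σ(Q1,Q3) = 0.239 × 0.980 × 1.203 = 0.2818
  σ(Q2,Q3) = 0.308 × 1.346 × 1.203 = 0.4987
σ²_T = Σσ²ᵢ + 2·Σσ_ij = 4.2193 + 2 × 1.0707 = 6.3607
α = (3/2)·(1 − 4.2193/6.3607) = 0.50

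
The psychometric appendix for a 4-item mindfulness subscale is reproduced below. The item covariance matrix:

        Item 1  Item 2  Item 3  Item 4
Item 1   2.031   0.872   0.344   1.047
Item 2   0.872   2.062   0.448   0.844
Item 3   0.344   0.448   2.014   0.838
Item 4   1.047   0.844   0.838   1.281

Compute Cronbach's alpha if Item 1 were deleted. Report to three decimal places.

α = 0.664

Remaining items: Item 2, Item 3, Item 4 (k = 3).
sum of item variances = 2.062 + 2.014 + 1.281 = 5.357
total variance = 5.357 + 2 × 2.130 = 9.617
α (item deleted) = (3/2)·(1 − 5.357/9.617) = 0.664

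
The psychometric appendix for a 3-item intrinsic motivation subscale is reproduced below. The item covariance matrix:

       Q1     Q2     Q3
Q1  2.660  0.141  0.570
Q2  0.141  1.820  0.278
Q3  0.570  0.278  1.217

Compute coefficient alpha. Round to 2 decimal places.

Σσ²ᵢ = 2.660 + 1.820 + 1.217 = 5.697
Sum of off-diagonal covariances = 0.989
σ²_T = 5.697 + 2 × 0.989 = 7.675
α = (k/(k−1))·(1 − Σσ²ᵢ/σ²_T) = (3/2)·(1 − 5.697/7.675) = 0.39

α = 0.39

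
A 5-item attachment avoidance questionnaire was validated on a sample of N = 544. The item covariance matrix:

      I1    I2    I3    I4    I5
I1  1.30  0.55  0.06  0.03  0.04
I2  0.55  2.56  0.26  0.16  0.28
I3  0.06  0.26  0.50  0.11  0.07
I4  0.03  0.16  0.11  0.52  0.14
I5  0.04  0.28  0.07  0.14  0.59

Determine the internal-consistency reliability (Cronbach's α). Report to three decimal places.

Cronbach's α = 0.479

sum of item variances = 1.30 + 2.56 + 0.50 + 0.52 + 0.59 = 5.47
Sum of off-diagonal covariances = 1.70
total variance = 5.47 + 2 × 1.70 = 8.87
α = (k/(k−1))·(1 − sum of item variances/total variance) = (5/4)·(1 − 5.47/8.87) = 0.479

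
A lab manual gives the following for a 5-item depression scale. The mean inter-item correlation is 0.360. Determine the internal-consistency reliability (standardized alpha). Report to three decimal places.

Standardized α = k·r̄ / (1 + (k−1)·r̄) = 5 × 0.360 / (1 + 4 × 0.360)
  = 1.8000 / 2.4400 = 0.738

standardized alpha = 0.738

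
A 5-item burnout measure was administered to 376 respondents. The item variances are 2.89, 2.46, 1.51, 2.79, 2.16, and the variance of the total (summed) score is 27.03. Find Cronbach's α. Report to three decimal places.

ΣVar(i) = 2.89 + 2.46 + 1.51 + 2.79 + 2.16 = 11.81
α = (k/(k−1))·(1 − ΣVar(i)/total variance) = (5/4)·(1 − 11.81/27.03) = 0.704

α = 0.704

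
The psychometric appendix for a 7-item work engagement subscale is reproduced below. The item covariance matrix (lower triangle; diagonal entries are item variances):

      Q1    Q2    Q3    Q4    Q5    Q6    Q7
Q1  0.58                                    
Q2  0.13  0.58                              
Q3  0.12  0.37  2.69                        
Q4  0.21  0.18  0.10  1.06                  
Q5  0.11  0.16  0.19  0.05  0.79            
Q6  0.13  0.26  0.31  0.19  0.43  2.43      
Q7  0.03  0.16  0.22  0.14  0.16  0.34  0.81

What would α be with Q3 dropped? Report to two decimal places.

Remaining items: Q1, Q2, Q4, Q5, Q6, Q7 (k = 6).
Σσ²ᵢ = 0.58 + 0.58 + 1.06 + 0.79 + 2.43 + 0.81 = 6.25
σ²_T = 6.25 + 2 × 2.68 = 11.61
α (item deleted) = (6/5)·(1 − 6.25/11.61) = 0.55

α = 0.55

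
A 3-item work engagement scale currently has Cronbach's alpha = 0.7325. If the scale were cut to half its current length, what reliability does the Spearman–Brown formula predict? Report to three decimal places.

predicted reliability = 0.578

Length factor m = 1/2
α' = m·α / (1 − (1−m)·α)
   = 1/2 × 0.7325 / (1 − (1 − 1/2) × 0.7325)
   = 0.3663 / 0.6338 = 0.578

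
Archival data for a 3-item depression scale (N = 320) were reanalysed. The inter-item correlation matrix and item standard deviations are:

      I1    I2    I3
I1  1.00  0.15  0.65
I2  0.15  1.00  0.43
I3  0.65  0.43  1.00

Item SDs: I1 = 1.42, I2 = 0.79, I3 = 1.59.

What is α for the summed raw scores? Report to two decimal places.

α = 0.69

Σσ²ᵢ = 1.42² + 0.79² + 1.59² = 5.1686
Covariances σ_ij = r_ij · s_i · s_j:
  σ(I1,I2) = 0.15 × 1.42 × 0.79 = 0.1683
  σ(I1,I3) = 0.65 × 1.42 × 1.59 = 1.4676
  σ(I2,I3) = 0.43 × 0.79 × 1.59 = 0.5401
σ²_T = Σσ²ᵢ + 2·Σσ_ij = 5.1686 + 2 × 2.1760 = 9.5206
α = (3/2)·(1 − 5.1686/9.5206) = 0.69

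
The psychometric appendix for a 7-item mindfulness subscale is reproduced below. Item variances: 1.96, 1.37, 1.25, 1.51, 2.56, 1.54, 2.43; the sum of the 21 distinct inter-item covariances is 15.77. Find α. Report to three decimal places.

α = 0.833

ΣVar(i) = 1.96 + 1.37 + 1.25 + 1.51 + 2.56 + 1.54 + 2.43 = 12.62
Sum of distinct covariances = 15.77
σ²_T = ΣVar(i) + 2·Σcov = 12.62 + 2 × 15.77 = 44.16
α = (7/6)·(1 − 12.62/44.16) = 0.833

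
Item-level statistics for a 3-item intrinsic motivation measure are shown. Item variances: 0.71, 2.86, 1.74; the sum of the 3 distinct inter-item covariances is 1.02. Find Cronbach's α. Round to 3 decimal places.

α = 0.416

ΣVar(i) = 0.71 + 2.86 + 1.74 = 5.31
Sum of distinct covariances = 1.02
σ²_T = ΣVar(i) + 2·Σcov = 5.31 + 2 × 1.02 = 7.35
α = (3/2)·(1 − 5.31/7.35) = 0.416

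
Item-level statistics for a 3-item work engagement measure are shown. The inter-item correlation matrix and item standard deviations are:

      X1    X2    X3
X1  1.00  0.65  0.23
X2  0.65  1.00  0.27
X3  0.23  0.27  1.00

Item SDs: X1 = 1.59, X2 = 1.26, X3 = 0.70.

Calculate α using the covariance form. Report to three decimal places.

Σσ²ᵢ = 1.59² + 1.26² + 0.70² = 4.6057
Covariances σ_ij = r_ij · s_i · s_j:
  σ(X1,X2) = 0.65 × 1.59 × 1.26 = 1.3022
  σ(X1,X3) = 0.23 × 1.59 × 0.70 = 0.2560
  σ(X2,X3) = 0.27 × 1.26 × 0.70 = 0.2381
σ²_T = Σσ²ᵢ + 2·Σσ_ij = 4.6057 + 2 × 1.7963 = 8.1983
α = (3/2)·(1 − 4.6057/8.1983) = 0.657

α = 0.657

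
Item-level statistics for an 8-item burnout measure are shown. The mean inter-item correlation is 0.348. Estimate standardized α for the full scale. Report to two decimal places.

Standardized α = k·r̄ / (1 + (k−1)·r̄) = 8 × 0.348 / (1 + 7 × 0.348)
  = 2.7840 / 3.4360 = 0.81

standardized α = 0.81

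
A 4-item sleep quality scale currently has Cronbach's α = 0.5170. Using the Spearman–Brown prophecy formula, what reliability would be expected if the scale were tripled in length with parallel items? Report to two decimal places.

predicted reliability = 0.76

Length factor m = 3
α' = m·α / (1 + (m−1)·α)
   = 3 × 0.5170 / (1 + (3 − 1) × 0.5170)
   = 1.5510 / 2.0340 = 0.76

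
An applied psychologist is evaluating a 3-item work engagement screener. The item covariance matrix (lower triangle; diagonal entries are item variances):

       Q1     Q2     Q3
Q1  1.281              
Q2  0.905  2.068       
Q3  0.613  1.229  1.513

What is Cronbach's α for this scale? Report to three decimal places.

sum of item variances = 1.281 + 2.068 + 1.513 = 4.862
Sum of the distinct covariances = 2.747
total variance = 4.862 + 2 × 2.747 = 10.356
α = (k/(k−1))·(1 − sum of item variances/total variance) = (3/2)·(1 − 4.862/10.356) = 0.796

α = 0.796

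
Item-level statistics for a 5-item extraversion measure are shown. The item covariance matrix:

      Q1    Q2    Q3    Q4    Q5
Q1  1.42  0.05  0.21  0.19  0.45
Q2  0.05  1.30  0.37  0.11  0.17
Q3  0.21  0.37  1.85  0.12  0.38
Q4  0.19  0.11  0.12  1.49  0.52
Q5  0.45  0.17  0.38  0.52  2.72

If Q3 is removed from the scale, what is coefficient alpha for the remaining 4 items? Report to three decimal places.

Remaining items: Q1, Q2, Q4, Q5 (k = 4).
Σσ²ᵢ = 1.42 + 1.30 + 1.49 + 2.72 = 6.93
σ²_total = 6.93 + 2 × 1.49 = 9.91
α (item deleted) = (4/3)·(1 − 6.93/9.91) = 0.401

α = 0.401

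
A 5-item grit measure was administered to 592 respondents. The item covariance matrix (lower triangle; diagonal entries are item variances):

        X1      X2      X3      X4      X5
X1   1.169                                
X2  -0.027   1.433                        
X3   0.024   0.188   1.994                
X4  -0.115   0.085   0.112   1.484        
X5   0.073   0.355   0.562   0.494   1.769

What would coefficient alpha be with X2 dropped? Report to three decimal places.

Remaining items: X1, X3, X4, X5 (k = 4).
sum of item variances = 1.169 + 1.994 + 1.484 + 1.769 = 6.416
Var(T) = 6.416 + 2 × 1.150 = 8.716
α (item deleted) = (4/3)·(1 − 6.416/8.716) = 0.352

α = 0.352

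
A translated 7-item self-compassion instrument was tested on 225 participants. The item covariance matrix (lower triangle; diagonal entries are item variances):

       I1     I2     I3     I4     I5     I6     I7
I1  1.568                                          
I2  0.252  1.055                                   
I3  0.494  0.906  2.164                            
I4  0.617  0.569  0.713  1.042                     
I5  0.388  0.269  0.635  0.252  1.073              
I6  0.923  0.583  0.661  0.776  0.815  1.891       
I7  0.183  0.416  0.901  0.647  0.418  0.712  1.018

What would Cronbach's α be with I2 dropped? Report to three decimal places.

Cronbach's α = 0.811

Remaining items: I1, I3, I4, I5, I6, I7 (k = 6).
sum of item variances = 1.568 + 2.164 + 1.042 + 1.073 + 1.891 + 1.018 = 8.756
σ²_total = 8.756 + 2 × 9.135 = 27.026
α (item deleted) = (6/5)·(1 − 8.756/27.026) = 0.811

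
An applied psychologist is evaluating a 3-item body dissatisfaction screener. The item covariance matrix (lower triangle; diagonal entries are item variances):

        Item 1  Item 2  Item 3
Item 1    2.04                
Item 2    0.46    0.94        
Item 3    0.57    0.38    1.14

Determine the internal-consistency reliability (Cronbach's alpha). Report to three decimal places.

ΣVar(i) = 2.04 + 0.94 + 1.14 = 4.12
Σ_{i<j} σ_ij = 1.41
total variance = 4.12 + 2 × 1.41 = 6.94
α = (k/(k−1))·(1 − ΣVar(i)/total variance) = (3/2)·(1 − 4.12/6.94) = 0.610

Cronbach's alpha = 0.610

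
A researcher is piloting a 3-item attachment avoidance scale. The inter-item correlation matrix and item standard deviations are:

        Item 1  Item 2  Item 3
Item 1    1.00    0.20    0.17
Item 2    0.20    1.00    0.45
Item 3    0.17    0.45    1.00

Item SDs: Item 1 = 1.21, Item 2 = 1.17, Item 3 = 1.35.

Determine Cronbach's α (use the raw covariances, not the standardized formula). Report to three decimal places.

α = 0.530

Σσ²ᵢ = 1.21² + 1.17² + 1.35² = 4.6555
Covariances σ_ij = r_ij · s_i · s_j:
  σ(Item 1,Item 2) = 0.20 × 1.21 × 1.17 = 0.2831
  σ(Item 1,Item 3) = 0.17 × 1.21 × 1.35 = 0.2777
  σ(Item 2,Item 3) = 0.45 × 1.17 × 1.35 = 0.7108
σ²_T = Σσ²ᵢ + 2·Σσ_ij = 4.6555 + 2 × 1.2716 = 7.1987
α = (3/2)·(1 − 4.6555/7.1987) = 0.530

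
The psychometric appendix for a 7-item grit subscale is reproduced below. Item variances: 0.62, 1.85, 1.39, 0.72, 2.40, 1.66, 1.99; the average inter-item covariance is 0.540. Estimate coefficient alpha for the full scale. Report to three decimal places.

Σσ²ᵢ = 0.62 + 1.85 + 1.39 + 0.72 + 2.40 + 1.66 + 1.99 = 10.63
Sum of the 21 distinct covariances = 21 × 0.540 = 11.340
Var(T) = Σσ²ᵢ + 2·Σcov = 10.63 + 2 × 11.340 = 33.310
α = (7/6)·(1 − 10.63/33.310) = 0.794

α = 0.794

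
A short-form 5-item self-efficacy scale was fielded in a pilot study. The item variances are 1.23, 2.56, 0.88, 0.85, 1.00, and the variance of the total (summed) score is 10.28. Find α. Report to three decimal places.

α = 0.457

sum of item variances = 1.23 + 2.56 + 0.88 + 0.85 + 1.00 = 6.52
α = (k/(k−1))·(1 − sum of item variances/σ²_total) = (5/4)·(1 − 6.52/10.28) = 0.457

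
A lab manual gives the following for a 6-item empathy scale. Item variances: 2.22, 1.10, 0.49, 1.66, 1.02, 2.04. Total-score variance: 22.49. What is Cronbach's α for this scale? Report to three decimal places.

sum of item variances = 2.22 + 1.10 + 0.49 + 1.66 + 1.02 + 2.04 = 8.53
α = (k/(k−1))·(1 − sum of item variances/σ²_total) = (6/5)·(1 − 8.53/22.49) = 0.745

Cronbach's α = 0.745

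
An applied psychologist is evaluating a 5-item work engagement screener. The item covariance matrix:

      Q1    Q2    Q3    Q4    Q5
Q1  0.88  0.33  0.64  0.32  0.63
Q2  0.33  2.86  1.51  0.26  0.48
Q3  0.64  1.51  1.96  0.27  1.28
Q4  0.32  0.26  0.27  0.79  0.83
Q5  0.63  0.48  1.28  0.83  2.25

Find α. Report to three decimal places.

sum of item variances = 0.88 + 2.86 + 1.96 + 0.79 + 2.25 = 8.74
Sum of the distinct covariances = 6.55
total variance = 8.74 + 2 × 6.55 = 21.84
α = (k/(k−1))·(1 − sum of item variances/total variance) = (5/4)·(1 − 8.74/21.84) = 0.750

α = 0.750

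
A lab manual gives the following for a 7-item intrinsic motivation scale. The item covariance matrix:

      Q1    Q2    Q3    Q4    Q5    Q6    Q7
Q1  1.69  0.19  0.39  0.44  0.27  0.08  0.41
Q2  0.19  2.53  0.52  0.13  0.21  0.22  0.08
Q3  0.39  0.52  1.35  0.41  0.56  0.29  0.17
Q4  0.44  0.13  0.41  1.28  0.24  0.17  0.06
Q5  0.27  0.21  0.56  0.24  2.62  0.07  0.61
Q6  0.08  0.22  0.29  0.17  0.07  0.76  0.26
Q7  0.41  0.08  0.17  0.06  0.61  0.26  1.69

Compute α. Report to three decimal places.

α = 0.574

sum of item variances = 1.69 + 2.53 + 1.35 + 1.28 + 2.62 + 0.76 + 1.69 = 11.92
Σ_{i<j} σ_ij = 5.78
total variance = 11.92 + 2 × 5.78 = 23.48
α = (k/(k−1))·(1 − sum of item variances/total variance) = (7/6)·(1 − 11.92/23.48) = 0.574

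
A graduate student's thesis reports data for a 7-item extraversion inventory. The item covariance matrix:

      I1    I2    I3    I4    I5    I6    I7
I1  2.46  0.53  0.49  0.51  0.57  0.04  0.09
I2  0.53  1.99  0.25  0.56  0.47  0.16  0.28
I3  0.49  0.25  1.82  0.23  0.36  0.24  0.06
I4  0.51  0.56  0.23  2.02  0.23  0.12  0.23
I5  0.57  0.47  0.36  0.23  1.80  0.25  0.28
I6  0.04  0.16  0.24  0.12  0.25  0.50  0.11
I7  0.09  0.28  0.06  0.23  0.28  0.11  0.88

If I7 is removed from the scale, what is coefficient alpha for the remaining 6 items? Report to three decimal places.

coefficient alpha = 0.583

Remaining items: I1, I2, I3, I4, I5, I6 (k = 6).
ΣVar(i) = 2.46 + 1.99 + 1.82 + 2.02 + 1.80 + 0.50 = 10.59
total variance = 10.59 + 2 × 5.01 = 20.61
α (item deleted) = (6/5)·(1 − 10.59/20.61) = 0.583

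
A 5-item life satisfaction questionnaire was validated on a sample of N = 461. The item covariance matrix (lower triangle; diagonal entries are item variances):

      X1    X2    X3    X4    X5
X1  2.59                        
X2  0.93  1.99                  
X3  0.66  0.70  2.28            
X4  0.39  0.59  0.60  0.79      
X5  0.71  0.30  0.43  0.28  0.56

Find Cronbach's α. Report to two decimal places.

Σσ²ᵢ = 2.59 + 1.99 + 2.28 + 0.79 + 0.56 = 8.21
Sum of the distinct covariances = 5.59
σ²_T = 8.21 + 2 × 5.59 = 19.39
α = (k/(k−1))·(1 − Σσ²ᵢ/σ²_T) = (5/4)·(1 − 8.21/19.39) = 0.72

α = 0.72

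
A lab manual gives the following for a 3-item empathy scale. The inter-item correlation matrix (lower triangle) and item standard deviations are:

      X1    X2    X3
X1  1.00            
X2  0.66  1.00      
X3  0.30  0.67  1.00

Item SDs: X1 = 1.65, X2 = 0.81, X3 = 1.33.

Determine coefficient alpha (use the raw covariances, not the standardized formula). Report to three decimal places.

Σσ²ᵢ = 1.65² + 0.81² + 1.33² = 5.1475
Covariances σ_ij = r_ij · s_i · s_j:
  σ(X1,X2) = 0.66 × 1.65 × 0.81 = 0.8821
  σ(X1,X3) = 0.30 × 1.65 × 1.33 = 0.6583
  σ(X2,X3) = 0.67 × 0.81 × 1.33 = 0.7218
σ²_T = Σσ²ᵢ + 2·Σσ_ij = 5.1475 + 2 × 2.2622 = 9.6719
α = (3/2)·(1 − 5.1475/9.6719) = 0.702

α = 0.702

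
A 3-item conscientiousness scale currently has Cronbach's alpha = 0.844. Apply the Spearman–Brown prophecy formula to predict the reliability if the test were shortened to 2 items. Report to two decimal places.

Length factor m = 2/3 = 0.6667
α' = m·α / (1 − (1−m)·α)
   = 2/3 × 0.844 / (1 − (1 − 2/3) × 0.844)
   = 0.5627 / 0.7187 = 0.78

predicted reliability = 0.78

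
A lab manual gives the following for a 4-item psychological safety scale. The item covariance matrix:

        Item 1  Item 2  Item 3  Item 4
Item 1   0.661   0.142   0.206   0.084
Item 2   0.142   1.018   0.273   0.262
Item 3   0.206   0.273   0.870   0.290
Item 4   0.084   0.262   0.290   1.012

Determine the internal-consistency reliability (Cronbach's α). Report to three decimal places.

ΣVar(i) = 0.661 + 1.018 + 0.870 + 1.012 = 3.561
Σ_{i<j} σ_ij = 1.257
Var(T) = 3.561 + 2 × 1.257 = 6.075
α = (k/(k−1))·(1 − ΣVar(i)/Var(T)) = (4/3)·(1 − 3.561/6.075) = 0.552

α = 0.552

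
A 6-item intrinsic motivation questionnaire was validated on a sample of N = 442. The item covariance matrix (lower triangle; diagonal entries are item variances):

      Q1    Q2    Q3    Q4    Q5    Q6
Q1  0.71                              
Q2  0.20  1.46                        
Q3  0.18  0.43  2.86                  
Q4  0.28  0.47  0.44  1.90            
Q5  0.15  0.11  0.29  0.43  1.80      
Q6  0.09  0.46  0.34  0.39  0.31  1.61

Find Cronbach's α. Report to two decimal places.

ΣVar(i) = 0.71 + 1.46 + 2.86 + 1.90 + 1.80 + 1.61 = 10.34
Sum of off-diagonal covariances = 4.57
σ²_T = 10.34 + 2 × 4.57 = 19.48
α = (k/(k−1))·(1 − ΣVar(i)/σ²_T) = (6/5)·(1 − 10.34/19.48) = 0.56

α = 0.56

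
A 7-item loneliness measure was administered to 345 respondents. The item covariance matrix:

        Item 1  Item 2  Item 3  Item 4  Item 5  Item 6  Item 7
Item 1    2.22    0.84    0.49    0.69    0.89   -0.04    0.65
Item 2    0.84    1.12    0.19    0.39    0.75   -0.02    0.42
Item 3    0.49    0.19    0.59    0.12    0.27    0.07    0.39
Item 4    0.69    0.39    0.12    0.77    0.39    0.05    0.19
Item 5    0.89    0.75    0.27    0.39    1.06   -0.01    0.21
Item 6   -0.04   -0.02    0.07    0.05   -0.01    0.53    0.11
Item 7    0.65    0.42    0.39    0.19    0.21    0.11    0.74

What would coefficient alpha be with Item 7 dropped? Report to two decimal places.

α = 0.74

Remaining items: Item 1, Item 2, Item 3, Item 4, Item 5, Item 6 (k = 6).
ΣVar(i) = 2.22 + 1.12 + 0.59 + 0.77 + 1.06 + 0.53 = 6.29
Var(T) = 6.29 + 2 × 5.07 = 16.43
α (item deleted) = (6/5)·(1 − 6.29/16.43) = 0.74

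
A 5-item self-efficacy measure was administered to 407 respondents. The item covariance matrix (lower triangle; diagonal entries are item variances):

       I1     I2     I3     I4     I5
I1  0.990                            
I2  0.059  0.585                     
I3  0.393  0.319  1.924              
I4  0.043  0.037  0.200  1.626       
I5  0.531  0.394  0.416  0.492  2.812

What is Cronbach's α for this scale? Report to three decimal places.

Cronbach's α = 0.526

Σσ²ᵢ = 0.990 + 0.585 + 1.924 + 1.626 + 2.812 = 7.937
Sum of off-diagonal covariances = 2.884
Var(T) = 7.937 + 2 × 2.884 = 13.705
α = (k/(k−1))·(1 − Σσ²ᵢ/Var(T)) = (5/4)·(1 − 7.937/13.705) = 0.526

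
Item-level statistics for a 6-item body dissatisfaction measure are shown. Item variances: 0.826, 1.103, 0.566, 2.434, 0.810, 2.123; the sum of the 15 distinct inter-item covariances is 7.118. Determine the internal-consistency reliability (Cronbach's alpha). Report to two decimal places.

Cronbach's alpha = 0.77

ΣVar(i) = 0.826 + 1.103 + 0.566 + 2.434 + 0.810 + 2.123 = 7.862
Sum of distinct covariances = 7.118
σ²_total = ΣVar(i) + 2·Σcov = 7.862 + 2 × 7.118 = 22.098
α = (6/5)·(1 − 7.862/22.098) = 0.77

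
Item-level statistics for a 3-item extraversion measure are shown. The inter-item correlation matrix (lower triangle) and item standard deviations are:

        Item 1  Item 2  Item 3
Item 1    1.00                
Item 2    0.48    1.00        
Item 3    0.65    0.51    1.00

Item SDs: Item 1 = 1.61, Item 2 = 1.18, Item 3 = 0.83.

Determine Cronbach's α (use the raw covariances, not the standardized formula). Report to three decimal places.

Cronbach's α = 0.741

Σσ²ᵢ = 1.61² + 1.18² + 0.83² = 4.6734
Covariances σ_ij = r_ij · s_i · s_j:
  σ(Item 1,Item 2) = 0.48 × 1.61 × 1.18 = 0.9119
  σ(Item 1,Item 3) = 0.65 × 1.61 × 0.83 = 0.8686
  σ(Item 2,Item 3) = 0.51 × 1.18 × 0.83 = 0.4995
σ²_T = Σσ²ᵢ + 2·Σσ_ij = 4.6734 + 2 × 2.2800 = 9.2334
α = (3/2)·(1 − 4.6734/9.2334) = 0.741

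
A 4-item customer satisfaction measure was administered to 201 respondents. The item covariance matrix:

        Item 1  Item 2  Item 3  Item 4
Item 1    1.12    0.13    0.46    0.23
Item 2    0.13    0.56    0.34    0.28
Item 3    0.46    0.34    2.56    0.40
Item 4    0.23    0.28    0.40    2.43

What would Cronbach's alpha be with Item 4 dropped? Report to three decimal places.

Cronbach's alpha = 0.457

Remaining items: Item 1, Item 2, Item 3 (k = 3).
Σσᵢ² = 1.12 + 0.56 + 2.56 = 4.24
σ²_T = 4.24 + 2 × 0.93 = 6.10
α (item deleted) = (3/2)·(1 − 4.24/6.10) = 0.457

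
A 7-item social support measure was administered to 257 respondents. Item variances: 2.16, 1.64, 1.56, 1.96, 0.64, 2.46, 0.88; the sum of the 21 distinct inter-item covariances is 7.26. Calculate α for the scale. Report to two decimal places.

ΣVar(i) = 2.16 + 1.64 + 1.56 + 1.96 + 0.64 + 2.46 + 0.88 = 11.30
Sum of distinct covariances = 7.26
total variance = ΣVar(i) + 2·Σcov = 11.30 + 2 × 7.26 = 25.82
α = (7/6)·(1 − 11.30/25.82) = 0.66

α = 0.66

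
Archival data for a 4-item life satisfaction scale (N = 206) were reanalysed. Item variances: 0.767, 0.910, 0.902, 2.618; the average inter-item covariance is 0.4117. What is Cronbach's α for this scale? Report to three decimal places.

sum of item variances = 0.767 + 0.910 + 0.902 + 2.618 = 5.197
Sum of the 6 distinct covariances = 6 × 0.4117 = 2.4702
total variance = sum of item variances + 2·Σcov = 5.197 + 2 × 2.4702 = 10.1374
α = (4/3)·(1 − 5.197/10.1374) = 0.650

Cronbach's α = 0.650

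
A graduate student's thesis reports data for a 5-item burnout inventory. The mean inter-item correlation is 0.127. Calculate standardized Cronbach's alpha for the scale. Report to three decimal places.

standardized Cronbach's alpha = 0.421

Standardized α = k·r̄ / (1 + (k−1)·r̄) = 5 × 0.127 / (1 + 4 × 0.127)
  = 0.6350 / 1.5080 = 0.421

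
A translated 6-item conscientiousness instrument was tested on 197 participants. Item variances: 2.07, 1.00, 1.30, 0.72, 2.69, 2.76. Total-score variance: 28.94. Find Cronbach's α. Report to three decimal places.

Σσ²ᵢ = 2.07 + 1.00 + 1.30 + 0.72 + 2.69 + 2.76 = 10.54
α = (k/(k−1))·(1 − Σσ²ᵢ/Var(T)) = (6/5)·(1 − 10.54/28.94) = 0.763

Cronbach's α = 0.763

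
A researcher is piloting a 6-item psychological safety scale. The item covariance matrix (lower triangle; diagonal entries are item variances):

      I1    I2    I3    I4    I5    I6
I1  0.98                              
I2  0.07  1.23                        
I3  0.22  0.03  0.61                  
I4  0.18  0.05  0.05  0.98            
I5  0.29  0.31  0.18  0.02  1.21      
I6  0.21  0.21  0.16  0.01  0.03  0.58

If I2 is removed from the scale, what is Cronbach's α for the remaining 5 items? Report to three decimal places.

Cronbach's α = 0.478

Remaining items: I1, I3, I4, I5, I6 (k = 5).
Σσᵢ² = 0.98 + 0.61 + 0.98 + 1.21 + 0.58 = 4.36
total variance = 4.36 + 2 × 1.35 = 7.06
α (item deleted) = (5/4)·(1 − 4.36/7.06) = 0.478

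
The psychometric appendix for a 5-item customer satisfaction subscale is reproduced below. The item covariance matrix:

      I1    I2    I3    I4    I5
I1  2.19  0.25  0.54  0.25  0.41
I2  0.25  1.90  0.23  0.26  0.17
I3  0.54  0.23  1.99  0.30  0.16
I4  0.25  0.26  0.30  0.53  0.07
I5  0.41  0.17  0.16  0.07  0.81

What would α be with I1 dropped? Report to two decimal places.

Remaining items: I2, I3, I4, I5 (k = 4).
Σσ²ᵢ = 1.90 + 1.99 + 0.53 + 0.81 = 5.23
total variance = 5.23 + 2 × 1.19 = 7.61
α (item deleted) = (4/3)·(1 − 5.23/7.61) = 0.42

α = 0.42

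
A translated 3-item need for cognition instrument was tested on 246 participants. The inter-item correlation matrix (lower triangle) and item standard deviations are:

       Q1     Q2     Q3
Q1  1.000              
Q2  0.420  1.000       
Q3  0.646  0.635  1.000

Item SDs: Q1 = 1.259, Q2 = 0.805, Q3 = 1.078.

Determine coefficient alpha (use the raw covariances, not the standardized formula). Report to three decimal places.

Σσ²ᵢ = 1.259² + 0.805² + 1.078² = 3.3952
Covariances σ_ij = r_ij · s_i · s_j:
  σ(Q1,Q2) = 0.420 × 1.259 × 0.805 = 0.4257
  σ(Q1,Q3) = 0.646 × 1.259 × 1.078 = 0.8768
  σ(Q2,Q3) = 0.635 × 0.805 × 1.078 = 0.5510
σ²_T = Σσ²ᵢ + 2·Σσ_ij = 3.3952 + 2 × 1.8535 = 7.1022
α = (3/2)·(1 − 3.3952/7.1022) = 0.783

coefficient alpha = 0.783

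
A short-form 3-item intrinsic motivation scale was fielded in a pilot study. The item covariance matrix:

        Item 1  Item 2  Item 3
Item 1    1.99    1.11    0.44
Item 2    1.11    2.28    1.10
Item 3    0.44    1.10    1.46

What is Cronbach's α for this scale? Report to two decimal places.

ΣVar(i) = 1.99 + 2.28 + 1.46 = 5.73
Sum of the distinct covariances = 2.65
total variance = 5.73 + 2 × 2.65 = 11.03
α = (k/(k−1))·(1 − ΣVar(i)/total variance) = (3/2)·(1 − 5.73/11.03) = 0.72

α = 0.72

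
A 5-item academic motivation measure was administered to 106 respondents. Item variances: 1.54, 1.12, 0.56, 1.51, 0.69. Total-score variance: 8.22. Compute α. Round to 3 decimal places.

α = 0.426

Σσ²ᵢ = 1.54 + 1.12 + 0.56 + 1.51 + 0.69 = 5.42
α = (k/(k−1))·(1 − Σσ²ᵢ/Var(T)) = (5/4)·(1 − 5.42/8.22) = 0.426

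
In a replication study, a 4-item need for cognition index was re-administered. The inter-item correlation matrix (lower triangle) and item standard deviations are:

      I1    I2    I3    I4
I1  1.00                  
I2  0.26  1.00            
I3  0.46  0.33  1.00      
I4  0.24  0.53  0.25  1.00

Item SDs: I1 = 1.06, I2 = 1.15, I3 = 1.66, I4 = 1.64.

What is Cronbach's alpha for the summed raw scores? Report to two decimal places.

Cronbach's alpha = 0.66

Σσ²ᵢ = 1.06² + 1.15² + 1.66² + 1.64² = 7.8913
Covariances σ_ij = r_ij · s_i · s_j:
  σ(I1,I2) = 0.26 × 1.06 × 1.15 = 0.3169
  σ(I1,I3) = 0.46 × 1.06 × 1.66 = 0.8094
  σ(I1,I4) = 0.24 × 1.06 × 1.64 = 0.4172
  σ(I2,I3) = 0.33 × 1.15 × 1.66 = 0.6300
  σ(I2,I4) = 0.53 × 1.15 × 1.64 = 0.9996
  σ(I3,I4) = 0.25 × 1.66 × 1.64 = 0.6806
σ²_T = Σσ²ᵢ + 2·Σσ_ij = 7.8913 + 2 × 3.8537 = 15.5987
α = (4/3)·(1 − 7.8913/15.5987) = 0.66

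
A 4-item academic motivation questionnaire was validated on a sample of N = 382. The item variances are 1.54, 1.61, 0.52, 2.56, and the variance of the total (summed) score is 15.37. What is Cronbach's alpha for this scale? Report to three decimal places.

sum of item variances = 1.54 + 1.61 + 0.52 + 2.56 = 6.23
α = (k/(k−1))·(1 − sum of item variances/σ²_total) = (4/3)·(1 − 6.23/15.37) = 0.793

Cronbach's alpha = 0.793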